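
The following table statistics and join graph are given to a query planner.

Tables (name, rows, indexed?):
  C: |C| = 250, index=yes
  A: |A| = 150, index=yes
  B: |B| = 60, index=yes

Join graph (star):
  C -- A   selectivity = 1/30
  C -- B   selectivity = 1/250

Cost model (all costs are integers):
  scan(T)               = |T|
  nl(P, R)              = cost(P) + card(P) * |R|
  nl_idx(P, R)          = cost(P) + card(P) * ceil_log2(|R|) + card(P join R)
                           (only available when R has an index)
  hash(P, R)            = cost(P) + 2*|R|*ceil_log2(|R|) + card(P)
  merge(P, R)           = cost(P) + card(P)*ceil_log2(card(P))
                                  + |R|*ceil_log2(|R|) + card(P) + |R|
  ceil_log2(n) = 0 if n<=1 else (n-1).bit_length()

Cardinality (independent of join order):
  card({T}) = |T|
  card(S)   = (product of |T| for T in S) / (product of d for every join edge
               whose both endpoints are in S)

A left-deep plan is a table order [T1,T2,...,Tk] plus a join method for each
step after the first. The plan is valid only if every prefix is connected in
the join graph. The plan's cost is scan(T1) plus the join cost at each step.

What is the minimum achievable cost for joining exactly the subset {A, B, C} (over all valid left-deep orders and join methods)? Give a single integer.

1380

Selinger DP over subsets of {A,B,C}:
  {C}: scan cost=250, card=250
  {A}: scan cost=150, card=150
  {B}: scan cost=60, card=60
  {AC}: card=1250; try (C,nl_idx)→2600, (A,hash)→2900, (A,nl_idx)→3500, (C,merge)→3750, (A,merge)→3850, (C,hash)→4300 …(+2); best=2600 via (C,nl_idx)
  {BC}: card=60; try (C,nl_idx)→600, (B,hash)→1220, (B,nl_idx)→1810, (C,merge)→2730, (B,merge)→2920, (C,hash)→4120 …(+2); best=600 via (C,nl_idx)
  {ABC}: card=300; try (A,nl_idx)→1380, (A,merge)→2370, (A,hash)→3060, (B,hash)→4570, (A,nl)→9600, (B,nl_idx)→10400 …(+2); best=1380 via (A,nl_idx)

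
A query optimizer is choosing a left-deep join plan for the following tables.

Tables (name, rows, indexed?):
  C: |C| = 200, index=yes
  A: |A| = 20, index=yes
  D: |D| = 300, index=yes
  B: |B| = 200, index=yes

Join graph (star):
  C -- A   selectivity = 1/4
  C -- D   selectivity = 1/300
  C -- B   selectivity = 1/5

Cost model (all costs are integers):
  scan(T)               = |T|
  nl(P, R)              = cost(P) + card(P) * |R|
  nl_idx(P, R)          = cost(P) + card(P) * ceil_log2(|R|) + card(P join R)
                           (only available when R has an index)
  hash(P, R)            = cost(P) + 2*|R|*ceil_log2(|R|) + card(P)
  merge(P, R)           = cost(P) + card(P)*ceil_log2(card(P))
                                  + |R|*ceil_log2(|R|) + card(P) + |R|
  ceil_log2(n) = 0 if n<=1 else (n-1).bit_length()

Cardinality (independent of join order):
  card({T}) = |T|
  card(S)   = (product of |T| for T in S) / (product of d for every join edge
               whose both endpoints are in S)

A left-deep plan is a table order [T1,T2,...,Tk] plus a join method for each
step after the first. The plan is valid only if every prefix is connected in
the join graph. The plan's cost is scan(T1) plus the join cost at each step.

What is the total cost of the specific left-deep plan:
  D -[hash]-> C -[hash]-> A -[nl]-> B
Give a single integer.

step 1: scan D: cost=300, card=300
step 2: join C via hash
    card(P join C) = 300*200/(300) = 200
    cost = 300 + 2*200*8 + 300 = 3800
step 3: join A via hash
    card(P join A) = 200*20/(4) = 1000
    cost = 3800 + 2*20*5 + 200 = 4200
step 4: join B via nl
    card(P join B) = 1000*200/(5) = 40000
    cost = 4200 + 1000*200 = 204200

204200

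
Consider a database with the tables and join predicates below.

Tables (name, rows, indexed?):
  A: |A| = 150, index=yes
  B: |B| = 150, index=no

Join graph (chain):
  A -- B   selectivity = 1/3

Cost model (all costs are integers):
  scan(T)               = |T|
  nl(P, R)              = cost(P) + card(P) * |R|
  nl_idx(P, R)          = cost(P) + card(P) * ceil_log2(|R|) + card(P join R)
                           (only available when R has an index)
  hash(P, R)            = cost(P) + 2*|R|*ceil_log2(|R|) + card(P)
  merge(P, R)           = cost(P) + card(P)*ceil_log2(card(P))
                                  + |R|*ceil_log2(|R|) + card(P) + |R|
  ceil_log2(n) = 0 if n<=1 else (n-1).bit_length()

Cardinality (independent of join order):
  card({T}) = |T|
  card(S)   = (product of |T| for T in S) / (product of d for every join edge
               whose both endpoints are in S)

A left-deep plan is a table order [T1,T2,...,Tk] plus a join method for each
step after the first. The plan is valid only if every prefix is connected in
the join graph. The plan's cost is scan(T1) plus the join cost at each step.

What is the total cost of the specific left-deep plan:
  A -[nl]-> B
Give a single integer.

step 1: scan A: cost=150, card=150
step 2: join B via nl
    card(P join B) = 150*150/(3) = 7500
    cost = 150 + 150*150 = 22650

22650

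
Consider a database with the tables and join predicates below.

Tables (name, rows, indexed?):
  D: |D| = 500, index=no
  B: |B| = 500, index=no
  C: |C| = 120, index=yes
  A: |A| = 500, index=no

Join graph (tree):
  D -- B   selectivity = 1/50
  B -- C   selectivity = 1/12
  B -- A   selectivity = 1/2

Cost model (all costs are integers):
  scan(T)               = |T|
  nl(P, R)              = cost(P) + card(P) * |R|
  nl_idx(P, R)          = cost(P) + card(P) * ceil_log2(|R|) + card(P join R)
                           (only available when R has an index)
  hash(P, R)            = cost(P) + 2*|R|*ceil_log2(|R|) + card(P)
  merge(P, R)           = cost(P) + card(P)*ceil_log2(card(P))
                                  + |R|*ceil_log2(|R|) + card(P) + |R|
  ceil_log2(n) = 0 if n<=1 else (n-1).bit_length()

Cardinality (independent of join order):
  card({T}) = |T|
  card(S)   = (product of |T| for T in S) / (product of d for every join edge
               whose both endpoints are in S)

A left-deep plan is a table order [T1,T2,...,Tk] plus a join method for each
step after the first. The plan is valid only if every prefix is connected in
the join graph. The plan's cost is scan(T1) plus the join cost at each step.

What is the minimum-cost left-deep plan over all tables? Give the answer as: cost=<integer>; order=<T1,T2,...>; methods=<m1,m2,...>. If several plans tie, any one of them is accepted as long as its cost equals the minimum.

Selinger DP (subsets sized 1..n):
  {D}: scan cost=500, card=500
  {B}: scan cost=500, card=500
  {C}: scan cost=120, card=120
  {A}: scan cost=500, card=500
  {BD}: card=5000; try (D,hash)→10000, (B,hash)→10000, (D,merge)→10500, (B,merge)→10500, (D,nl)→250500, (B,nl)→250500; best=10000 via (D,hash)
  {BC}: card=5000; try (C,hash)→2680, (B,merge)→6080, (C,merge)→6460, (C,nl_idx)→9000, (B,hash)→9240, (B,nl)→60120 …(+1); best=2680 via (C,hash)
  {AB}: card=125000; try (B,hash)→10000, (A,hash)→10000, (B,merge)→10500, (A,merge)→10500, (B,nl)→250500, (A,nl)→250500; best=10000 via (B,hash)
  {BCD}: card=50000; try (D,hash)→16680, (C,hash)→16680, (D,merge)→77680, (C,merge)→80960, (C,nl_idx)→95000, (C,nl)→610000 …(+1); best=16680 via (D,hash)
  {ABD}: card=1250000; try (A,hash)→24000, (A,merge)→85000, (D,hash)→144000, (D,merge)→2265000, (A,nl)→2510000, (D,nl)→62510000; best=24000 via (A,hash)
  {ABC}: card=1250000; try (A,hash)→16680, (A,merge)→77680, (C,hash)→136680, (C,nl_idx)→2135000, (C,merge)→2260960, (A,nl)→2502680 …(+1); best=16680 via (A,hash)
  {ABCD}: card=12500000; try (A,hash)→75680, (A,merge)→871680, (D,hash)→1275680, (C,hash)→1275680, (C,nl_idx)→21274000, (A,nl)→25016680 …(+4); best=75680 via (A,hash)

cost=75680; order=B,C,D,A; methods=hash,hash,hash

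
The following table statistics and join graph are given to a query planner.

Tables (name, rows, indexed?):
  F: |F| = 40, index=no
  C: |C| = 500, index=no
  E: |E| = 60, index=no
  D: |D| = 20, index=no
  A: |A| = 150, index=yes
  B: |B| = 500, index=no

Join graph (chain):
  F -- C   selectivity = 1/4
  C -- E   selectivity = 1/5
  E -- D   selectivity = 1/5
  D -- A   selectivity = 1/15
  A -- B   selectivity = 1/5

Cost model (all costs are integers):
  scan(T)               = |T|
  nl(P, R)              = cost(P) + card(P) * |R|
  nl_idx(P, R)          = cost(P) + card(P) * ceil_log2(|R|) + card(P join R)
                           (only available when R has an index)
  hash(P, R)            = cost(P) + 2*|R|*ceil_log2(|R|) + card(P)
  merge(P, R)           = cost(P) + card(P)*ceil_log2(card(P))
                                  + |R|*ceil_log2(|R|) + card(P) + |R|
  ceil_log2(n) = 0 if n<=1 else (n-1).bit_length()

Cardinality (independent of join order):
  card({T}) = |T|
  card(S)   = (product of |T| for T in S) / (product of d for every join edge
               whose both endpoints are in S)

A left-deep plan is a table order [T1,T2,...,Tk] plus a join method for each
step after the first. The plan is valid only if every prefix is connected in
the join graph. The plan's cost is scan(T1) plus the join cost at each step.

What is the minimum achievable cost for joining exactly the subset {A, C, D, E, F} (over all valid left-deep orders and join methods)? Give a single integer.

Selinger DP over subsets of {A,C,D,E,F}:
  {F}: scan cost=40, card=40
  {C}: scan cost=500, card=500
  {E}: scan cost=60, card=60
  {D}: scan cost=20, card=20
  {A}: scan cost=150, card=150
  {CF}: card=5000; try (F,hash)→1480, (C,merge)→5320, (F,merge)→5780, (C,hash)→9080, (C,nl)→20040, (F,nl)→20500; best=1480 via (F,hash)
  {CE}: card=6000; try (E,hash)→1720, (C,merge)→5480, (E,merge)→5920, (C,hash)→9120, (C,nl)→30060, (E,nl)→30500; best=1720 via (E,hash)
  {DE}: card=240; try (D,hash)→320, (E,merge)→560, (D,merge)→600, (E,hash)→760, (E,nl)→1220, (D,nl)→1260; best=320 via (D,hash)
  {AD}: card=200; try (A,nl_idx)→380, (D,hash)→500, (A,merge)→1490, (D,merge)→1620, (A,hash)→2440, (A,nl)→3020 …(+1); best=380 via (A,nl_idx)
  {CEF}: card=60000; try (E,hash)→7200, (F,hash)→8200, (E,merge)→71900, (F,merge)→86000, (F,nl)→241720, (E,nl)→301480; best=7200 via (E,hash)
  {CDE}: card=24000; try (C,merge)→7480, (D,hash)→7920, (C,hash)→9560, (D,merge)→85840, (C,nl)→120320, (D,nl)→121720; best=7480 via (C,merge)
  {ADE}: card=2400; try (E,hash)→1300, (E,merge)→2600, (A,hash)→2960, (A,merge)→3830, (A,nl_idx)→4640, (E,nl)→12380 …(+1); best=1300 via (E,hash)
  {CDEF}: card=240000; try (F,hash)→31960, (D,hash)→67400, (F,merge)→391760, (F,nl)→967480, (D,merge)→1027320, (D,nl)→1207200; best=31960 via (F,hash)
  {ACDE}: card=240000; try (C,hash)→12700, (A,hash)→33880, (C,merge)→37500, (A,merge)→392830, (A,nl_idx)→439480, (C,nl)→1201300 …(+1); best=12700 via (C,hash)
  {ACDEF}: card=2400000; try (F,hash)→253180, (A,hash)→274360, (A,nl_idx)→4351960, (F,merge)→4572980, (A,merge)→4593310, (F,nl)→9612700 …(+1); best=253180 via (F,hash)

253180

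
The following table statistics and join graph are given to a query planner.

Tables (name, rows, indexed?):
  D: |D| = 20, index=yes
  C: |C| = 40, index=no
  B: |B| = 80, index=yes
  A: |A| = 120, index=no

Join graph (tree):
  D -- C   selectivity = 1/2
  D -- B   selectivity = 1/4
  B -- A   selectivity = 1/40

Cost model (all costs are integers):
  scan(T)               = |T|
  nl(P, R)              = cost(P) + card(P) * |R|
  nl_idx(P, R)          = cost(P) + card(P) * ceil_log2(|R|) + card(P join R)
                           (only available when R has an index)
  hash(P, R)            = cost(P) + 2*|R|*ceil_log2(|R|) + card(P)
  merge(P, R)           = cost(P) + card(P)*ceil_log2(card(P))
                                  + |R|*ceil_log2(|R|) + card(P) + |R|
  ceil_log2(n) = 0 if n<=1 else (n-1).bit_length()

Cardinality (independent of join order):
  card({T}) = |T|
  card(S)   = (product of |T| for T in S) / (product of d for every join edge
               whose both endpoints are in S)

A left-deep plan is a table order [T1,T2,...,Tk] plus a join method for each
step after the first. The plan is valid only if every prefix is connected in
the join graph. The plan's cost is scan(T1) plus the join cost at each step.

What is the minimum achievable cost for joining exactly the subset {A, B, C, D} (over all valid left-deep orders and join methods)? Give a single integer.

3320

Selinger DP over subsets of {A,B,C,D}:
  {D}: scan cost=20, card=20
  {C}: scan cost=40, card=40
  {B}: scan cost=80, card=80
  {A}: scan cost=120, card=120
  {CD}: card=400; try (D,hash)→280, (C,merge)→420, (D,merge)→440, (C,hash)→520, (D,nl_idx)→640, (C,nl)→820 …(+1); best=280 via (D,hash)
  {BD}: card=400; try (D,hash)→360, (B,nl_idx)→560, (B,merge)→780, (D,merge)→840, (D,nl_idx)→880, (B,hash)→1160 …(+2); best=360 via (D,hash)
  {AB}: card=240; try (B,nl_idx)→1200, (B,hash)→1360, (A,merge)→1680, (B,merge)→1720, (A,hash)→1840, (A,nl)→9680 …(+1); best=1200 via (B,nl_idx)
  {BCD}: card=8000; try (C,hash)→1240, (B,hash)→1800, (C,merge)→4640, (B,merge)→4920, (B,nl_idx)→11080, (C,nl)→16360 …(+1); best=1240 via (C,hash)
  {ABD}: card=1200; try (D,hash)→1640, (A,hash)→2440, (D,merge)→3480, (D,nl_idx)→3600, (A,merge)→5320, (D,nl)→6000 …(+1); best=1640 via (D,hash)
  {ABCD}: card=24000; try (C,hash)→3320, (A,hash)→10920, (C,merge)→16320, (C,nl)→49640, (A,merge)→114200, (A,nl)→961240; best=3320 via (C,hash)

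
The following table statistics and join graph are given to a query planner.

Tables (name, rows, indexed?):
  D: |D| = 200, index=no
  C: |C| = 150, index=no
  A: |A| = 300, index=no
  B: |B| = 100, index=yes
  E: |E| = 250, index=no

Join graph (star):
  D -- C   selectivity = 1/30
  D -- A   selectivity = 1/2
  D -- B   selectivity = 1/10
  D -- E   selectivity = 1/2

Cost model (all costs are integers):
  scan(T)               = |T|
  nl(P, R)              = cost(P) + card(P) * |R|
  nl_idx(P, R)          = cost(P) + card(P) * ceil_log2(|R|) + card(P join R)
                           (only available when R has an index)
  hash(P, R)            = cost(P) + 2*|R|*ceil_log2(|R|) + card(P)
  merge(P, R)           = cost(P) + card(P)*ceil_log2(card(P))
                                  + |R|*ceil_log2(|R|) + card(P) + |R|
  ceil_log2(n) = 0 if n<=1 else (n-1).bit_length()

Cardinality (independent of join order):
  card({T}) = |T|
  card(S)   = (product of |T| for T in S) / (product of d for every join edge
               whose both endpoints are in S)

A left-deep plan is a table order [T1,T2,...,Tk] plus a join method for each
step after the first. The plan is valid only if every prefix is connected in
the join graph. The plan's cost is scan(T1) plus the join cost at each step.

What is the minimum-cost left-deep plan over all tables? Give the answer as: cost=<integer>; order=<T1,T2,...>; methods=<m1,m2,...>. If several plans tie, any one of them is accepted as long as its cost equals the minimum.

Selinger DP (subsets sized 1..n):
  {D}: scan cost=200, card=200
  {C}: scan cost=150, card=150
  {A}: scan cost=300, card=300
  {B}: scan cost=100, card=100
  {E}: scan cost=250, card=250
  {CD}: card=1000; try (C,hash)→2800, (D,merge)→3300, (C,merge)→3350, (D,hash)→3500, (D,nl)→30150, (C,nl)→30200; best=2800 via (C,hash)
  {AD}: card=30000; try (D,hash)→3800, (A,merge)→5000, (D,merge)→5100, (A,hash)→5800, (A,nl)→60200, (D,nl)→60300; best=3800 via (D,hash)
  {BD}: card=2000; try (B,hash)→1800, (D,merge)→2700, (B,merge)→2800, (D,hash)→3400, (B,nl_idx)→3600, (D,nl)→20100 …(+1); best=1800 via (B,hash)
  {DE}: card=25000; try (D,hash)→3700, (E,merge)→4250, (D,merge)→4300, (E,hash)→4400, (E,nl)→50200, (D,nl)→50250; best=3700 via (D,hash)
  {ACD}: card=150000; try (A,hash)→9200, (A,merge)→16800, (C,hash)→36200, (A,nl)→302800, (C,merge)→485150, (C,nl)→4503800; best=9200 via (A,hash)
  {BCD}: card=10000; try (B,hash)→5200, (C,hash)→6200, (B,merge)→14600, (B,nl_idx)→19800, (C,merge)→27150, (B,nl)→102800 …(+1); best=5200 via (B,hash)
  {CDE}: card=125000; try (E,hash)→7800, (E,merge)→16050, (C,hash)→31100, (E,nl)→252800, (C,merge)→405050, (C,nl)→3753700; best=7800 via (E,hash)
  {ABD}: card=300000; try (A,hash)→9200, (A,merge)→28800, (B,hash)→35200, (B,merge)→484600, (B,nl_idx)→513800, (A,nl)→601800 …(+1); best=9200 via (A,hash)
  {ADE}: card=3750000; try (A,hash)→34100, (E,hash)→37800, (A,merge)→406700, (E,merge)→486050, (A,nl)→7503700, (E,nl)→7503800; best=34100 via (A,hash)
  {BDE}: card=250000; try (E,hash)→7800, (E,merge)→28050, (B,hash)→30100, (B,merge)→404500, (B,nl_idx)→428700, (E,nl)→501800 …(+1); best=7800 via (E,hash)
  {ABCD}: card=1500000; try (A,hash)→20600, (A,merge)→158200, (B,hash)→160600, (C,hash)→311600, (B,nl_idx)→2559200, (B,merge)→2860000 …(+4); best=20600 via (A,hash)
  {ACDE}: card=18750000; try (A,hash)→138200, (E,hash)→163200, (A,merge)→2260800, (E,merge)→2861450, (C,hash)→3786500, (A,nl)→37507800 …(+3); best=138200 via (A,hash)
  {BCDE}: card=1250000; try (E,hash)→19200, (B,hash)→134200, (E,merge)→157450, (C,hash)→260200, (B,nl_idx)→2132800, (B,merge)→2258600 …(+4); best=19200 via (E,hash)
  {ABDE}: card=37500000; try (A,hash)→263200, (E,hash)→313200, (B,hash)→3785500, (A,merge)→4760800, (E,merge)→6011450, (B,nl_idx)→63784100 …(+4); best=263200 via (A,hash)
  {ABCDE}: card=187500000; try (A,hash)→1274600, (E,hash)→1524600, (B,hash)→18889600, (A,merge)→27522200, (E,merge)→33022850, (C,hash)→37765600 …(+7); best=1274600 via (A,hash)

cost=1274600; order=D,C,B,E,A; methods=hash,hash,hash,hash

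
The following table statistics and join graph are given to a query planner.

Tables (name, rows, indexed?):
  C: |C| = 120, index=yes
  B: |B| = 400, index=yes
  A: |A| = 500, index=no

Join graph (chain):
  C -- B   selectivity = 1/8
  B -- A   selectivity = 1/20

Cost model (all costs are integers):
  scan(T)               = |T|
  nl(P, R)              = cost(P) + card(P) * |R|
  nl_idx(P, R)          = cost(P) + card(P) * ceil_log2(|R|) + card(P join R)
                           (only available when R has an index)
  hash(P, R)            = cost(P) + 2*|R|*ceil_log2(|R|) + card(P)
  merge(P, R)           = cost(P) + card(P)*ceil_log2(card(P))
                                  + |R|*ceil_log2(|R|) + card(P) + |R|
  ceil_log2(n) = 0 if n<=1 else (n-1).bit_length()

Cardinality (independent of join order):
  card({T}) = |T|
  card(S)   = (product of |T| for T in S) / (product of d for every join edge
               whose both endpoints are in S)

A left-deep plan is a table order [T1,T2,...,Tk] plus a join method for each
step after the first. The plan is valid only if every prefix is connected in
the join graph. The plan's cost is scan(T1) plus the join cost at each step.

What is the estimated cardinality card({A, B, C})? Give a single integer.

150000

Tables in S: A(500), B(400), C(120)
Edges inside S: C-B(d=8), B-A(d=20)
numerator = 500 * 400 * 120 = 24000000
denominator = 8 * 20 = 160
card(S) = 24000000 / 160 = 150000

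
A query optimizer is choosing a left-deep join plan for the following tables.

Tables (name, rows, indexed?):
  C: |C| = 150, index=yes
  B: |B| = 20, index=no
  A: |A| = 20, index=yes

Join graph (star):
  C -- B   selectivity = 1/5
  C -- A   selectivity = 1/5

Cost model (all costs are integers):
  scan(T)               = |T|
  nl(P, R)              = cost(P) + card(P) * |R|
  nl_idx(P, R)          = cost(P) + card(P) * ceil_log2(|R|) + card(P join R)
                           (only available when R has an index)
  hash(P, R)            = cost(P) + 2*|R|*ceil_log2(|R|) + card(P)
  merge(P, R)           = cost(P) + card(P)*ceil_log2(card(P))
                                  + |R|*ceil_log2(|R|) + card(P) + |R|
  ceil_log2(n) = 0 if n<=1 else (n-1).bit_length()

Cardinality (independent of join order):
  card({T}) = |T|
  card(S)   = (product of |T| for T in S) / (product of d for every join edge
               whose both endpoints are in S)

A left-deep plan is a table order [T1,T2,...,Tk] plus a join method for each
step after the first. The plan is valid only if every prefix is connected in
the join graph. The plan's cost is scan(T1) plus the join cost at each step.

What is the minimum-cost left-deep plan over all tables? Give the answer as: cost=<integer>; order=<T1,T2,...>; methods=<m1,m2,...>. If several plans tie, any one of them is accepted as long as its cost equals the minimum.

cost=1300; order=C,A,B; methods=hash,hash

Selinger DP (subsets sized 1..n):
  {C}: scan cost=150, card=150
  {B}: scan cost=20, card=20
  {A}: scan cost=20, card=20
  {BC}: card=600; try (B,hash)→500, (C,nl_idx)→780, (C,merge)→1490, (B,merge)→1620, (C,hash)→2440, (C,nl)→3020 …(+1); best=500 via (B,hash)
  {AC}: card=600; try (A,hash)→500, (C,nl_idx)→780, (C,merge)→1490, (A,nl_idx)→1500, (A,merge)→1620, (C,hash)→2440 …(+2); best=500 via (A,hash)
  {ABC}: card=2400; try (B,hash)→1300, (A,hash)→1300, (A,nl_idx)→5900, (B,merge)→7220, (A,merge)→7220, (B,nl)→12500 …(+1); best=1300 via (B,hash)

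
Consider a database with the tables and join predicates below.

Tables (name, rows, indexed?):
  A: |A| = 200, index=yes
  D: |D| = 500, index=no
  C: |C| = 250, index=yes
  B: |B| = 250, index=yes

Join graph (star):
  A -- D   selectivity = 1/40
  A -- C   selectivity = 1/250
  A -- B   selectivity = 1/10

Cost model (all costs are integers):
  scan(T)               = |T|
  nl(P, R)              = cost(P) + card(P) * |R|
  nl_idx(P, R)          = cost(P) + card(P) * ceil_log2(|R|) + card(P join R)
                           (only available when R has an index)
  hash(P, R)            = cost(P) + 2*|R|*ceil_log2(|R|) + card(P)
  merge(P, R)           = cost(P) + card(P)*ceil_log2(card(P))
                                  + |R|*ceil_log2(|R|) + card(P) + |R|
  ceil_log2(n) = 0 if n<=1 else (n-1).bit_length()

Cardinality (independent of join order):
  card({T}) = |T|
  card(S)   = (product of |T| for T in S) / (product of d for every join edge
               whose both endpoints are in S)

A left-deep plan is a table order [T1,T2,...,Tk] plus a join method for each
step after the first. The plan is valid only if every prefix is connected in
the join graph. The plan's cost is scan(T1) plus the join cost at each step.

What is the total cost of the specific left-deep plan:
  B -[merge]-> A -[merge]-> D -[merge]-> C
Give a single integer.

1144050

step 1: scan B: cost=250, card=250
step 2: join A via merge
    card(P join A) = 250*200/(10) = 5000
    cost = 250 + 250*8 + 200*8 + 250 + 200 = 4300
step 3: join D via merge
    card(P join D) = 5000*500/(40) = 62500
    cost = 4300 + 5000*13 + 500*9 + 5000 + 500 = 79300
step 4: join C via merge
    card(P join C) = 62500*250/(250) = 62500
    cost = 79300 + 62500*16 + 250*8 + 62500 + 250 = 1144050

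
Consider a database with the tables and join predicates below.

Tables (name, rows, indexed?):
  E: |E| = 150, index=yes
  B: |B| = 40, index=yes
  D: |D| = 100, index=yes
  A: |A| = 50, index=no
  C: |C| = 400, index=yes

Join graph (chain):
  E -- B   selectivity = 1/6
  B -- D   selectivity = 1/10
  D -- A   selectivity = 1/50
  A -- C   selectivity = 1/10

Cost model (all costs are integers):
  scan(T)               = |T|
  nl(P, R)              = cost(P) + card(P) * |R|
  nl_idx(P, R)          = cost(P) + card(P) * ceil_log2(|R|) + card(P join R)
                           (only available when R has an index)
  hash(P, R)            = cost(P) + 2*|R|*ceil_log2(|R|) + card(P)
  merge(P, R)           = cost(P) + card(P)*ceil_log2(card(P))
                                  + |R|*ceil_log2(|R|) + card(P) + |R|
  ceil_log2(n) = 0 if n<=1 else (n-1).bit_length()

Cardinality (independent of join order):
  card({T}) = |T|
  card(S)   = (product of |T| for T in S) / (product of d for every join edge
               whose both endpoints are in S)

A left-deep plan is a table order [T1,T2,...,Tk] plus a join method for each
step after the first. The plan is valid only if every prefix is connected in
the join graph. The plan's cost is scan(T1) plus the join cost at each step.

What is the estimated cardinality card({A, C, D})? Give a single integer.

4000

Tables in S: A(50), C(400), D(100)
Edges inside S: D-A(d=50), A-C(d=10)
numerator = 50 * 400 * 100 = 2000000
denominator = 50 * 10 = 500
card(S) = 2000000 / 500 = 4000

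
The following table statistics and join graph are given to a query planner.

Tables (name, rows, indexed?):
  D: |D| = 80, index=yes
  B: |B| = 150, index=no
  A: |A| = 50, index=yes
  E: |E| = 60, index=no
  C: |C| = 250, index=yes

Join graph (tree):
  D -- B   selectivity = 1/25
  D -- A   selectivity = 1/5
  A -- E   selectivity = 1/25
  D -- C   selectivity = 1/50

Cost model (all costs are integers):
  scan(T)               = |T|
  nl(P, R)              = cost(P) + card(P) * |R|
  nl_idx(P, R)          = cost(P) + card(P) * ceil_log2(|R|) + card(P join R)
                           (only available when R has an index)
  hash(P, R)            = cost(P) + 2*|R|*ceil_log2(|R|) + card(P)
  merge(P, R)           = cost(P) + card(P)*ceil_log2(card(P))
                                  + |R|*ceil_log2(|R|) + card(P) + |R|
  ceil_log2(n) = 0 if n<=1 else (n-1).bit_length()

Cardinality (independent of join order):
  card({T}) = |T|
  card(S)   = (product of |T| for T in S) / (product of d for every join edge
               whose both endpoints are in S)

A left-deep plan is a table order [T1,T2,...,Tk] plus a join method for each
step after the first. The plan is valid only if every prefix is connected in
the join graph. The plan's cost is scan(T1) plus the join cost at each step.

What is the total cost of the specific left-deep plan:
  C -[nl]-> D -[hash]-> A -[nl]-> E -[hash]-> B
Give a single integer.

273250

step 1: scan C: cost=250, card=250
step 2: join D via nl
    card(P join D) = 250*80/(50) = 400
    cost = 250 + 250*80 = 20250
step 3: join A via hash
    card(P join A) = 400*50/(5) = 4000
    cost = 20250 + 2*50*6 + 400 = 21250
step 4: join E via nl
    card(P join E) = 4000*60/(25) = 9600
    cost = 21250 + 4000*60 = 261250
step 5: join B via hash
    card(P join B) = 9600*150/(25) = 57600
    cost = 261250 + 2*150*8 + 9600 = 273250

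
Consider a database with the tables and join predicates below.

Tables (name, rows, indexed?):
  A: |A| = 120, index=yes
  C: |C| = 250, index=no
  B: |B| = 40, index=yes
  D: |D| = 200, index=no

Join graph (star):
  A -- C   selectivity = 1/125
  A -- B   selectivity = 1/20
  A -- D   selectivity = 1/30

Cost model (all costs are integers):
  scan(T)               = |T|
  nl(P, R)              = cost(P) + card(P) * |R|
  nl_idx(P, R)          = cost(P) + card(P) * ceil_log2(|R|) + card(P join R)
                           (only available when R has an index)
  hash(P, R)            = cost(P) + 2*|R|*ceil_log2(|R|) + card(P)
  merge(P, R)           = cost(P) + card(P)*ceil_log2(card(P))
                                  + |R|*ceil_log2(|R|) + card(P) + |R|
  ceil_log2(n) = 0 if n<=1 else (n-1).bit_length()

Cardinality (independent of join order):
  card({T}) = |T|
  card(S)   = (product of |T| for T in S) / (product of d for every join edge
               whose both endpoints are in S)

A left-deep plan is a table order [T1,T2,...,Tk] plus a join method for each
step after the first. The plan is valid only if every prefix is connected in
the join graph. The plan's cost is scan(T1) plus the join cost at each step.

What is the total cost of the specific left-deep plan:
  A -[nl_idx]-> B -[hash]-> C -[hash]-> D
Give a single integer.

step 1: scan A: cost=120, card=120
step 2: join B via nl_idx
    card(P join B) = 120*40/(20) = 240
    cost = 120 + 120*6 + 240 = 1080
step 3: join C via hash
    card(P join C) = 240*250/(125) = 480
    cost = 1080 + 2*250*8 + 240 = 5320
step 4: join D via hash
    card(P join D) = 480*200/(30) = 3200
    cost = 5320 + 2*200*8 + 480 = 9000

9000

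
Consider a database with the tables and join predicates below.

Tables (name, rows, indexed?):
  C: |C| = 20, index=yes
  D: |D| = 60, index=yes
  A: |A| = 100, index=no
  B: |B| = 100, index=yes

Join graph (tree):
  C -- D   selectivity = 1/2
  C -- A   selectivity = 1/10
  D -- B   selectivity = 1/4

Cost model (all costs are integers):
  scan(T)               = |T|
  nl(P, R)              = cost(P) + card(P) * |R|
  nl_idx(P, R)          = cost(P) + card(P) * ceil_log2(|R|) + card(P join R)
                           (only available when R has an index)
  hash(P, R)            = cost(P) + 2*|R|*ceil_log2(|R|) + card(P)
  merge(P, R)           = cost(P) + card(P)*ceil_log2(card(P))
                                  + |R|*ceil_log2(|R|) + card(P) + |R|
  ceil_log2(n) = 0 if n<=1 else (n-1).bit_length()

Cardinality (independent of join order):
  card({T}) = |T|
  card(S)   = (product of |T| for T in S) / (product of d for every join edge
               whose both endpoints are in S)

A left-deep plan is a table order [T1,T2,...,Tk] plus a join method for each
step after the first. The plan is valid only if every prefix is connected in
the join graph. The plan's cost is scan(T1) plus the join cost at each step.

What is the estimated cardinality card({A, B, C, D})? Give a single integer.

Tables in S: A(100), B(100), C(20), D(60)
Edges inside S: C-D(d=2), C-A(d=10), D-B(d=4)
numerator = 100 * 100 * 20 * 60 = 12000000
denominator = 2 * 10 * 4 = 80
card(S) = 12000000 / 80 = 150000

150000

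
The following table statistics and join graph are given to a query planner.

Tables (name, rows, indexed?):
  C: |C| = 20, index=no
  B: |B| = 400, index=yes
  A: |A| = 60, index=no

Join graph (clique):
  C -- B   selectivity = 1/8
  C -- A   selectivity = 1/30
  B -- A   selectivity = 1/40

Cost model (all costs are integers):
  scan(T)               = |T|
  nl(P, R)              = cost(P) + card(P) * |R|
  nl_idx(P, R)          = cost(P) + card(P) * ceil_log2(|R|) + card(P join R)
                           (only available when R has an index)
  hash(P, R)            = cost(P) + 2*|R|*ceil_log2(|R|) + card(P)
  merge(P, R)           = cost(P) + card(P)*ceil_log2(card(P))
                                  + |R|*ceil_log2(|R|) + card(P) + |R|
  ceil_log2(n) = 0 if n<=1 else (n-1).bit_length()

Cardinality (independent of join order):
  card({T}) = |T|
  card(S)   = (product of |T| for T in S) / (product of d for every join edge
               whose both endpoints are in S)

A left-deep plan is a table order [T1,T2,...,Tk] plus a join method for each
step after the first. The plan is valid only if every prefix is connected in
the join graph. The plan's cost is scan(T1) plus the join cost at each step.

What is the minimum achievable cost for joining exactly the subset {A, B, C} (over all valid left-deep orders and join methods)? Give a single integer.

Selinger DP over subsets of {A,B,C}:
  {C}: scan cost=20, card=20
  {B}: scan cost=400, card=400
  {A}: scan cost=60, card=60
  {BC}: card=1000; try (C,hash)→1000, (B,nl_idx)→1200, (B,merge)→4140, (C,merge)→4520, (B,hash)→7240, (B,nl)→8020 …(+1); best=1000 via (C,hash)
  {AC}: card=40; try (C,hash)→320, (A,merge)→560, (C,merge)→600, (A,hash)→760, (A,nl)→1220, (C,nl)→1260; best=320 via (C,hash)
  {AB}: card=600; try (B,nl_idx)→1200, (A,hash)→1520, (B,merge)→4480, (A,merge)→4820, (B,hash)→7320, (B,nl)→24060 …(+1); best=1200 via (B,nl_idx)
  {ABC}: card=50; try (B,nl_idx)→730, (C,hash)→2000, (A,hash)→2720, (B,merge)→4600, (B,hash)→7560, (C,merge)→7920 …(+4); best=730 via (B,nl_idx)

730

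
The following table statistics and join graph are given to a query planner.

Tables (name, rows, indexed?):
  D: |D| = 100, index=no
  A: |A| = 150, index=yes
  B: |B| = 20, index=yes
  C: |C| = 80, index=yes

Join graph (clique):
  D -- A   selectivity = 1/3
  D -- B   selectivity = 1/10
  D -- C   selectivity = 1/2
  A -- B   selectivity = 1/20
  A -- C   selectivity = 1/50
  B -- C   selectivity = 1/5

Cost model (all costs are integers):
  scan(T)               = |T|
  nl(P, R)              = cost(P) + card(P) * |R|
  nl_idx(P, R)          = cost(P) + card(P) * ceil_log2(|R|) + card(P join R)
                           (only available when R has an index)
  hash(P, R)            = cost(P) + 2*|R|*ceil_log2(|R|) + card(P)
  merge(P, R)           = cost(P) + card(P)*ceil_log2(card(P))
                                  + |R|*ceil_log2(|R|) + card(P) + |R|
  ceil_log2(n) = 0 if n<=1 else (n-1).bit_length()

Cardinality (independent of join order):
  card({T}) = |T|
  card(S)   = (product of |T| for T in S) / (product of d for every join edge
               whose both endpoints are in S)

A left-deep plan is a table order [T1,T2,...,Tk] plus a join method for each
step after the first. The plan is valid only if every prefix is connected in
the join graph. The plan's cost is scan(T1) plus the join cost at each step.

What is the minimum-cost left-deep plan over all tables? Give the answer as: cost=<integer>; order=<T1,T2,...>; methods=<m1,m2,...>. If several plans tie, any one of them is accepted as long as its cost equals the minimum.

Selinger DP (subsets sized 1..n):
  {D}: scan cost=100, card=100
  {A}: scan cost=150, card=150
  {B}: scan cost=20, card=20
  {C}: scan cost=80, card=80
  {AD}: card=5000; try (D,hash)→1700, (A,merge)→2250, (D,merge)→2300, (A,hash)→2600, (A,nl_idx)→5900, (A,nl)→15100 …(+1); best=1700 via (D,hash)
  {BD}: card=200; try (B,hash)→400, (B,nl_idx)→800, (D,merge)→940, (B,merge)→1020, (D,hash)→1440, (D,nl)→2020 …(+1); best=400 via (B,hash)
  {CD}: card=4000; try (C,hash)→1320, (D,merge)→1520, (C,merge)→1540, (D,hash)→1560, (C,nl_idx)→4800, (D,nl)→8080 …(+1); best=1320 via (C,hash)
  {AB}: card=150; try (A,nl_idx)→330, (B,hash)→500, (B,nl_idx)→1050, (A,merge)→1490, (B,merge)→1620, (A,hash)→2440 …(+2); best=330 via (A,nl_idx)
  {AC}: card=240; try (A,nl_idx)→960, (C,hash)→1420, (C,nl_idx)→1440, (A,merge)→2070, (C,merge)→2140, (A,hash)→2560 …(+2); best=960 via (A,nl_idx)
  {BC}: card=320; try (B,hash)→360, (C,nl_idx)→480, (C,merge)→780, (B,nl_idx)→800, (B,merge)→840, (C,hash)→1160 …(+2); best=360 via (B,hash)
  {ABD}: card=500; try (D,hash)→1880, (D,merge)→2480, (A,nl_idx)→2500, (A,hash)→3000, (A,merge)→3550, (B,hash)→6900 …(+5); best=1880 via (D,hash)
  {ACD}: card=4000; try (D,hash)→2600, (D,merge)→3920, (A,hash)→7720, (C,hash)→7820, (D,nl)→24960, (A,nl_idx)→37320 …(+5); best=2600 via (D,hash)
  {BCD}: card=1600; try (C,hash)→1720, (D,hash)→2080, (C,merge)→2840, (C,nl_idx)→3400, (D,merge)→4360, (B,hash)→5520 …(+5); best=1720 via (C,hash)
  {ABC}: card=48; try (B,hash)→1400, (C,nl_idx)→1428, (C,hash)→1600, (B,nl_idx)→2208, (C,merge)→2320, (A,nl_idx)→2968 …(+6); best=1400 via (B,hash)
  {ABCD}: card=80; try (D,merge)→2536, (D,hash)→2848, (C,hash)→3500, (C,nl_idx)→5460, (A,hash)→5720, (D,nl)→6200 …(+9); best=2536 via (D,merge)

cost=2536; order=C,A,B,D; methods=nl_idx,hash,merge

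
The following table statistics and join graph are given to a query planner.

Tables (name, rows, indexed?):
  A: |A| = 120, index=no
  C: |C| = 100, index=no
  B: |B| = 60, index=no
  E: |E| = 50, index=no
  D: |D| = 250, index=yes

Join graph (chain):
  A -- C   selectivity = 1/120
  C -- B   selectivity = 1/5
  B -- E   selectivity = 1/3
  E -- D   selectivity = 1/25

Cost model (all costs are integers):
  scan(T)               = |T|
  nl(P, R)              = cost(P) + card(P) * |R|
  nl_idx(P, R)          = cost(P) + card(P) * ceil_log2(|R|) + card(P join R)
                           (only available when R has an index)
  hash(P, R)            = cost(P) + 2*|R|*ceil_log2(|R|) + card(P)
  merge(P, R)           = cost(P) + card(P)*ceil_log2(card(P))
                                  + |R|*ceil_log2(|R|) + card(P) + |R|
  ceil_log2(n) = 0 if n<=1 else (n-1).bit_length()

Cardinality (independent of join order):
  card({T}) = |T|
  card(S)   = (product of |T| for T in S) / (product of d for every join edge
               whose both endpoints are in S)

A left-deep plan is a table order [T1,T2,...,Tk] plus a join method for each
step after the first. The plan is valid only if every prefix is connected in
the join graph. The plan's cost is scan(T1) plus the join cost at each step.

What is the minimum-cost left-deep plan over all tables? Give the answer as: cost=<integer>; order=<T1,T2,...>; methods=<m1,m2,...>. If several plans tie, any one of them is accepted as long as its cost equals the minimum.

Selinger DP (subsets sized 1..n):
  {A}: scan cost=120, card=120
  {C}: scan cost=100, card=100
  {B}: scan cost=60, card=60
  {E}: scan cost=50, card=50
  {D}: scan cost=250, card=250
  {AC}: card=100; try (C,hash)→1640, (A,merge)→1860, (C,merge)→1880, (A,hash)→1880, (A,nl)→12100, (C,nl)→12120; best=1640 via (C,hash)
  {BC}: card=1200; try (B,hash)→920, (C,merge)→1280, (B,merge)→1320, (C,hash)→1520, (C,nl)→6060, (B,nl)→6100; best=920 via (B,hash)
  {BE}: card=1000; try (E,hash)→720, (B,hash)→820, (B,merge)→820, (E,merge)→830, (B,nl)→3050, (E,nl)→3060; best=720 via (E,hash)
  {DE}: card=500; try (D,nl_idx)→950, (E,hash)→1100, (D,merge)→2650, (E,merge)→2850, (D,hash)→4100, (D,nl)→12550 …(+1); best=950 via (D,nl_idx)
  {ABC}: card=1200; try (B,hash)→2460, (B,merge)→2860, (A,hash)→3800, (B,nl)→7640, (A,merge)→16280, (A,nl)→144920; best=2460 via (B,hash)
  {BCE}: card=20000; try (E,hash)→2720, (C,hash)→3120, (C,merge)→12520, (E,merge)→15670, (E,nl)→60920, (C,nl)→100720; best=2720 via (E,hash)
  {BDE}: card=10000; try (B,hash)→2170, (D,hash)→5720, (B,merge)→6370, (D,merge)→13970, (D,nl_idx)→18720, (B,nl)→30950 …(+1); best=2170 via (B,hash)
  {ABCE}: card=20000; try (E,hash)→4260, (E,merge)→17210, (A,hash)→24400, (E,nl)→62460, (A,merge)→323680, (A,nl)→2402720; best=4260 via (E,hash)
  {BCDE}: card=200000; try (C,hash)→13570, (D,hash)→26720, (C,merge)→152970, (D,merge)→324970, (D,nl_idx)→362720, (C,nl)→1002170 …(+1); best=13570 via (C,hash)
  {ABCDE}: card=200000; try (D,hash)→28260, (A,hash)→215250, (D,merge)→326510, (D,nl_idx)→364260, (A,merge)→3814530, (D,nl)→5004260 …(+1); best=28260 via (D,hash)

cost=28260; order=A,C,B,E,D; methods=hash,hash,hash,hash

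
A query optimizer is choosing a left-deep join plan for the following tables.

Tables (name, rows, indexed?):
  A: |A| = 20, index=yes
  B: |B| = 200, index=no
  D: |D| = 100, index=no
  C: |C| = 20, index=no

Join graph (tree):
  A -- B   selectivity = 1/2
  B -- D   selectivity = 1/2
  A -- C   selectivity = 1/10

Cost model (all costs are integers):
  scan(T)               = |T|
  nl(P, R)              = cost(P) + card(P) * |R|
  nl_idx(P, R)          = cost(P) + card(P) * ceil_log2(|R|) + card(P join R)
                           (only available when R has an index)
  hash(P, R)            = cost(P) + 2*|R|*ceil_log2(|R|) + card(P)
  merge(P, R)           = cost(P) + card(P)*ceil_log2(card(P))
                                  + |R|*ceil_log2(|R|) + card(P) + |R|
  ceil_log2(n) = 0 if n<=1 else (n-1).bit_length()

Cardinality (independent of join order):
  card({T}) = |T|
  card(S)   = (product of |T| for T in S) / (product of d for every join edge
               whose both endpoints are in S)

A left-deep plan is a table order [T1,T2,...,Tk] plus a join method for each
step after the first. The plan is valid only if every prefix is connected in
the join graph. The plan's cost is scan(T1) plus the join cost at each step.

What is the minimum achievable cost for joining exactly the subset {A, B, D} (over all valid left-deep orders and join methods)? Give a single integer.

Selinger DP over subsets of {A,B,D}:
  {A}: scan cost=20, card=20
  {B}: scan cost=200, card=200
  {D}: scan cost=100, card=100
  {AB}: card=2000; try (A,hash)→600, (B,merge)→1940, (A,merge)→2120, (A,nl_idx)→3200, (B,hash)→3240, (B,nl)→4020 …(+1); best=600 via (A,hash)
  {BD}: card=10000; try (D,hash)→1800, (B,merge)→2700, (D,merge)→2800, (B,hash)→3400, (B,nl)→20100, (D,nl)→20200; best=1800 via (D,hash)
  {ABD}: card=100000; try (D,hash)→4000, (A,hash)→12000, (D,merge)→25400, (A,nl_idx)→151800, (A,merge)→151920, (D,nl)→200600 …(+1); best=4000 via (D,hash)

4000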